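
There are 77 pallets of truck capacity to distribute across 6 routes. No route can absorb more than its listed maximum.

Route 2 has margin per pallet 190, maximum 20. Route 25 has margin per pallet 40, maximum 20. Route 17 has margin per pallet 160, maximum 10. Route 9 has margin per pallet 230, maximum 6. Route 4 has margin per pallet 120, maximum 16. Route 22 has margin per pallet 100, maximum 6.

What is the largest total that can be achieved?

Highest margin per pallet first: Route 9 230 > Route 2 190 > Route 17 160 > Route 4 120 > Route 22 100 > Route 25 40.
Give Route 9 6 to hit its cap of 6 — 71 left.
Give Route 2 20 to hit its cap of 20 — 51 left.
Route 17: +10 to 10 (cap) — 41 left.
Route 4: +16 to 16 (cap) — 25 left.
Give Route 22 6 to hit its cap of 6 — 19 left.
Only 19 left; Route 25 takes them to reach 19.
Total = 190×20 + 40×19 + 160×10 + 230×6 + 120×16 + 100×6 = 10060.

10060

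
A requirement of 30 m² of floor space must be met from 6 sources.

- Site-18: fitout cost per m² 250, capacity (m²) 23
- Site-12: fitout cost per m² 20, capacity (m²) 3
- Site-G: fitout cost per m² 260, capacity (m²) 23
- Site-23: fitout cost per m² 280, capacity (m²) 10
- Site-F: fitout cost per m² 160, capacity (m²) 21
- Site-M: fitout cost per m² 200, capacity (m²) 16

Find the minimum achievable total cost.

4620

Fill from the cheapest source first.
Site-12 (20): use full 3 — 27 m² to go.
Site-F at 160: take all 21 m² — 6 still needed.
Site-M at 200: take 6 of its 16 — requirement met.
Site-18, Site-G, Site-23: unused.
Cost = 3×20 + 21×160 + 6×200 = 4620.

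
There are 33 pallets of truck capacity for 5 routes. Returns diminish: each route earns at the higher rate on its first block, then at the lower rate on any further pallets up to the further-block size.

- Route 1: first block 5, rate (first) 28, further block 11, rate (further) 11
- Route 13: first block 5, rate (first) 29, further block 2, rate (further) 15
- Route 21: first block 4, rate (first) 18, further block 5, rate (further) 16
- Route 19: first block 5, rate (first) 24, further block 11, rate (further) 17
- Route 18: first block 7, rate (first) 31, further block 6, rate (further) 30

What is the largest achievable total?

891

Order all 10 blocks by rate: Route 18/T1 31 > Route 18/T2 30 > Route 13/T1 29 > Route 1/T1 28 > Route 19/T1 24 > Route 21/T1 18 > Route 19/T2 17 > Route 21/T2 16 > Route 13/T2 15 > Route 1/T2 11.
Route 18/T1 (31): +7 → 26 left.
Fill Route 18 T2 block (6 at 30) → 20 left.
Route 13 T1 at 29: fill all 5 → 15 left.
Route 1 T1 at 28: fill all 5 → 10 left.
Route 19/T1 (24): +5 → 5 left.
Fill Route 21 T1 block (4 at 18) → 1 left.
1 remain; put them into Route 19 T2 at 17.
Total = 31×7 + 30×6 + 29×5 + 28×5 + 24×5 + 18×4 + 17×1 = 891.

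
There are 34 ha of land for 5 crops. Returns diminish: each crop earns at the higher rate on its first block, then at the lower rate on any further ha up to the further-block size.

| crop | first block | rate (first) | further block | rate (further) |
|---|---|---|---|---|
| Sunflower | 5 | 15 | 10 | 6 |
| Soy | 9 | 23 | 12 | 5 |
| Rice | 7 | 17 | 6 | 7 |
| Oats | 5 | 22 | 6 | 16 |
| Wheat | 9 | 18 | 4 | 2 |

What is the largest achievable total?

662

Rank every tier by rate: Soy/first 23 > Oats/first 22 > Wheat/first 18 > Rice/first 17 > Oats/second 16 > Sunflower/first 15 > Rice/second 7 > Sunflower/second 6 > Soy/second 5 > Wheat/second 2.
Soy/first (23): +9 → 25 left.
Oats/first (22): +5 → 20 left.
Wheat/first (18): +9 → 11 left.
Rice first at 17: fill all 7 → 4 left.
Oats second at 16: only 4 left, fill 4.
Total = 23×9 + 22×5 + 18×9 + 17×7 + 16×4 = 662.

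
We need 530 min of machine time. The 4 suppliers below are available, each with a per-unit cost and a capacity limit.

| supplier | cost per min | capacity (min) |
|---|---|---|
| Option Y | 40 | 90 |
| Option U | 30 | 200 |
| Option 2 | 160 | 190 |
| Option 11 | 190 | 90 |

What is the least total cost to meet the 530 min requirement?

49500

Fill from the cheapest supplier first.
Option U at 30: take all 200 min — 330 still needed.
Option Y at 40: take all 90 min — 240 still needed.
Option 2 (160): use full 190 — 50 min to go.
Take 50 from Option 11 at 190 to finish.
Cost = 200×30 + 90×40 + 190×160 + 50×190 = 49500.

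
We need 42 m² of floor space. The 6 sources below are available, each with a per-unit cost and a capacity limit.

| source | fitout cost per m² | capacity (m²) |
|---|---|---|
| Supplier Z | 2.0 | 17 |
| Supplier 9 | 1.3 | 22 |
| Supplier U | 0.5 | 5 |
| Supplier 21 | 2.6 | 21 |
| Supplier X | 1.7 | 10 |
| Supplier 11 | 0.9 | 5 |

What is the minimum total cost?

Cheapest first:
Supplier U at 0.5: take all 5 m² ; 37 still needed.
Take 5 from Supplier 11 at 0.9 ; need 32 more.
Supplier 9 (1.3): use full 22 ; 10 m² to go.
Supplier X at 1.7: take all 10 m² ; 0 still needed.
Supplier Z, Supplier 21: unused.
Cost = 5×0.5 + 5×0.9 + 22×1.3 + 10×1.7 = 52.6.

52.6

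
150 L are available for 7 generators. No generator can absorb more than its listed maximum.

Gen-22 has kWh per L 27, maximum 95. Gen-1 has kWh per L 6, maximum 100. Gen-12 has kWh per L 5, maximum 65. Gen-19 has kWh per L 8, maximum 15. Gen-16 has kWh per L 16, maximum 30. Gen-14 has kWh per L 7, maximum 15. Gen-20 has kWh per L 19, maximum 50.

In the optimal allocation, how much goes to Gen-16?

Highest kWh per L first: Gen-22 27 > Gen-20 19 > Gen-16 16 > Gen-19 8 > Gen-14 7 > Gen-1 6 > Gen-12 5.
Give Gen-22 95 to hit its cap of 95 → 55 left.
Gen-20 takes 50 to reach its cap of 50 → 5 left.
Only 5 left; Gen-16 takes them to reach 5.

5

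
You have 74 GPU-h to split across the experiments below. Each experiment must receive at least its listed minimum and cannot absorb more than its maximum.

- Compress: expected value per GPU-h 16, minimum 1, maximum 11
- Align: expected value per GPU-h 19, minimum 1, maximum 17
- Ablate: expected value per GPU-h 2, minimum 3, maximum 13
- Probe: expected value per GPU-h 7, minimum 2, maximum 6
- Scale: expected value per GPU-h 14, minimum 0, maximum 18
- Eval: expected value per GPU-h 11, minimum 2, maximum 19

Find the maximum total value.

1008

Meeting every minimum uses 1+1+3+2+0+2 = 9 GPU-h, leaving 65.
Rank by expected value per GPU-h: Align 19 > Compress 16 > Scale 14 > Eval 11 > Probe 7 > Ablate 2.
Give Align 16 more to hit its cap of 17 → 49 left.
Compress: +10 to 11 (cap) → 39 left.
Scale takes 18 more to reach its cap of 18 → 21 left.
Eval takes 17 more to reach its cap of 19 → 4 left.
Give Probe 4 more to hit its cap of 6 → 0 left.
Total = 16×11 + 19×17 + 2×3 + 7×6 + 14×18 + 11×19 = 1008.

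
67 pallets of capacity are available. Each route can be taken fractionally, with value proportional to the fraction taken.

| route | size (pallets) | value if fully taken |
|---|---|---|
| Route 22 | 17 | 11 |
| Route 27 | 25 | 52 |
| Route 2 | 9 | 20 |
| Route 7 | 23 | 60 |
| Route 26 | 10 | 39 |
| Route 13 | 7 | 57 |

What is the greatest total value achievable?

213.44

Best value per unit of size first: Route 13 57/7≈8.14, Route 26 39/10≈3.9, Route 7 60/23≈2.61, Route 2 20/9≈2.22, Route 27 52/25≈2.08, Route 22 11/17≈0.647.
Route 13: take in full, 7 pallets for value 57 → 60 left.
Route 26: take in full, 10 pallets for value 39 → 50 left.
All 23 pallets of Route 7 fit (value 60) → 27 remain.
All 9 pallets of Route 2 fit (value 20) → 18 remain.
Only 18 pallets remain; take 18/25 of Route 27 for value 52×18/25 = 37.44.
Total value = 213.44.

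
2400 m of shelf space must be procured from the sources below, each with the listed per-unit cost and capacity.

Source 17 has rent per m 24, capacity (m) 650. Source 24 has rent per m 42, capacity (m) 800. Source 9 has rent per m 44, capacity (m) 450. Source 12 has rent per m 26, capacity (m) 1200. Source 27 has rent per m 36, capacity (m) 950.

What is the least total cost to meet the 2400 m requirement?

66600

Use sources in increasing cost order.
Take 650 from Source 17 at 24 → need 1750 more.
Source 12 at 26: take all 1200 m → 550 still needed.
Source 27 (36): take the remaining 550 → done.
Source 24, Source 9: unused.
Cost = 650×24 + 1200×26 + 550×36 = 66600.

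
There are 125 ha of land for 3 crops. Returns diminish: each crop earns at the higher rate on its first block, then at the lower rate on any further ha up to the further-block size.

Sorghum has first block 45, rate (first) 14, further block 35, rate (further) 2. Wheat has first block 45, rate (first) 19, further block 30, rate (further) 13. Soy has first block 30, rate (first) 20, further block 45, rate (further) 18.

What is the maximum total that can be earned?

2335

Order all 6 blocks by rate: Soy/T1 20 > Wheat/T1 19 > Soy/T2 18 > Sorghum/T1 14 > Wheat/T2 13 > Sorghum/T2 2.
Fill Soy T1 block (30 at 20) ; 95 left.
Wheat/T1 (19): +45 ; 50 left.
Soy/T2 (18): +45 ; 5 left.
Sorghum/T1: +5 of 45 at 14; pool empty.
Total = 20×30 + 19×45 + 18×45 + 14×5 = 2335.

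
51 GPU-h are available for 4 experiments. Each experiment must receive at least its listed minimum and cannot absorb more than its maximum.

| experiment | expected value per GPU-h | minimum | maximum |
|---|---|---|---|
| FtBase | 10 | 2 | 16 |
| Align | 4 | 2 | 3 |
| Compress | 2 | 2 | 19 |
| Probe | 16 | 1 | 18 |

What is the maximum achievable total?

488

Meeting every minimum uses 2+2+2+1 = 7 GPU-h, leaving 44.
Order the experiments by expected value per GPU-h: Probe 16 > FtBase 10 > Align 4 > Compress 2.
Probe: +17 to 18 (cap) → 27 left.
FtBase takes 14 more to reach its cap of 16 → 13 left.
Align takes 1 more to reach its cap of 3 → 12 left.
Compress has room for 17 more but only 12 remain, so it gets 14.
Total = 10×16 + 4×3 + 2×14 + 16×18 = 488.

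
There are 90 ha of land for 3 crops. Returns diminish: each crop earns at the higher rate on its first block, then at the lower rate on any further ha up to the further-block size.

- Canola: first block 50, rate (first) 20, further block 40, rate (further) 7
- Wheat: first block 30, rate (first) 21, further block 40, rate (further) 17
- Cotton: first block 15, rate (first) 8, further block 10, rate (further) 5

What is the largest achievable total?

1800

Order all 6 blocks by rate: Wheat/T1 21 > Canola/T1 20 > Wheat/T2 17 > Cotton/T1 8 > Canola/T2 7 > Cotton/T2 5.
Wheat/T1 (21): +30 → 60 left.
Fill Canola T1 block (50 at 20) → 10 left.
Wheat/T2: +10 of 40 at 17; pool empty.
Total = 21×30 + 20×50 + 17×10 = 1800.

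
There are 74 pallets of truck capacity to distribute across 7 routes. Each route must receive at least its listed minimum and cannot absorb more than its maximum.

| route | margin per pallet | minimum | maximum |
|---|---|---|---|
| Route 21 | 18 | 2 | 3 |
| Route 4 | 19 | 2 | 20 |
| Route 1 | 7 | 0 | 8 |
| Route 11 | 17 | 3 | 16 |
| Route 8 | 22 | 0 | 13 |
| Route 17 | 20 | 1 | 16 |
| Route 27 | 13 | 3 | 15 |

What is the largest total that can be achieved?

Meeting every minimum uses 2+2+0+3+0+1+3 = 11 pallets, leaving 63.
Highest margin per pallet first: Route 8 22 > Route 17 20 > Route 4 19 > Route 21 18 > Route 11 17 > Route 27 13 > Route 1 7.
Route 8: +13 to 13 (cap) → 50 left.
Give Route 17 15 more to hit its cap of 16 → 35 left.
Route 4 takes 18 more to reach its cap of 20 → 17 left.
Give Route 21 1 more to hit its cap of 3 → 16 left.
Give Route 11 13 more to hit its cap of 16 → 3 left.
Route 27 has room for 12 more but only 3 remain, so it gets 6.
Total = 18×3 + 19×20 + 17×16 + 22×13 + 20×16 + 13×6 = 1390.

1390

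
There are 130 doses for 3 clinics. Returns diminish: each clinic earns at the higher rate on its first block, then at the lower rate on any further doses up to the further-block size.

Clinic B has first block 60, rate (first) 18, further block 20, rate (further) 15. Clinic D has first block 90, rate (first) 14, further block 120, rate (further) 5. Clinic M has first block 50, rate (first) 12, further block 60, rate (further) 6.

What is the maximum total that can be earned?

2080

Order all 6 blocks by rate: Clinic B/tier1 18 > Clinic B/tier2 15 > Clinic D/tier1 14 > Clinic M/tier1 12 > Clinic M/tier2 6 > Clinic D/tier2 5.
Clinic B tier1 at 18: fill all 60 — 70 left.
Clinic B/tier2 (15): +20 — 50 left.
Clinic D tier1 at 14: only 50 left, fill 50.
Total = 18×60 + 15×20 + 14×50 = 2080.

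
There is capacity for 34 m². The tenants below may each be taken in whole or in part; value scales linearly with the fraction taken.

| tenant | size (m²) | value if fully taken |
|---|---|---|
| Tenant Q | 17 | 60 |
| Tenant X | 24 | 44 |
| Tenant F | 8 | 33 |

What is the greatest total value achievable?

109.5

Rank by value-to-size ratio: Tenant F 33/8≈4.12, Tenant Q 60/17≈3.53, Tenant X 44/24≈1.83.
All 8 m² of Tenant F fit (value 33) → 26 remain.
Tenant Q: take in full, 17 m² for value 60 → 9 left.
9 m² left: a 9/24 share of Tenant X gives 44×9/24 = 16.5.
Total value = 109.5.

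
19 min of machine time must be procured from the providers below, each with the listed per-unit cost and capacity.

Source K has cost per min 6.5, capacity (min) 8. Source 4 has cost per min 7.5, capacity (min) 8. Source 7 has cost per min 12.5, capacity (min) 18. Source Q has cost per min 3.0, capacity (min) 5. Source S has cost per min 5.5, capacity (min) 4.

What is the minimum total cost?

104

Use providers in increasing cost order.
Source Q (3.0): use full 5 — 14 min to go.
Take 4 from Source S at 5.5 — need 10 more.
Source K at 6.5: take all 8 min — 2 still needed.
Take 2 from Source 4 at 7.5 to finish.
Source 7: unused.
Cost = 5×3.0 + 4×5.5 + 8×6.5 + 2×7.5 = 104.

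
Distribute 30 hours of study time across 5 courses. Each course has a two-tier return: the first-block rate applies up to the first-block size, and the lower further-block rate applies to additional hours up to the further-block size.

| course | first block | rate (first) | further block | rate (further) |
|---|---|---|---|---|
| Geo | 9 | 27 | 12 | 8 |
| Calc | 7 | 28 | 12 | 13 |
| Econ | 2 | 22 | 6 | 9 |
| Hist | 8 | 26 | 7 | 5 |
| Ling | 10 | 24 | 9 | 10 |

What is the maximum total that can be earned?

791

Rank every tier by rate: Calc/T1 28 > Geo/T1 27 > Hist/T1 26 > Ling/T1 24 > Econ/T1 22 > Calc/T2 13 > Ling/T2 10 > Econ/T2 9 > Geo/T2 8 > Hist/T2 5.
Calc/T1 (28): +7 → 23 left.
Geo/T1 (27): +9 → 14 left.
Hist/T1 (26): +8 → 6 left.
6 remain; put them into Ling T1 at 24.
Total = 28×7 + 27×9 + 26×8 + 24×6 = 791.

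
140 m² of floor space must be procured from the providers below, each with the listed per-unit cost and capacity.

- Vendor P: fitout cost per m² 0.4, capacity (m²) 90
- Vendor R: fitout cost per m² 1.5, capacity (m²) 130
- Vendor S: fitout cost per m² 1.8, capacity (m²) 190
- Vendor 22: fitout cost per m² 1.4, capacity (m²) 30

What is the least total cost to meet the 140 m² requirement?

108

Use providers in increasing cost order.
Vendor P (0.4): use full 90 — 50 m² to go.
Vendor 22 at 1.4: take all 30 m² — 20 still needed.
Vendor R (1.5): take the remaining 20 — done.
Vendor S: unused.
Cost = 90×0.4 + 30×1.4 + 20×1.5 = 108.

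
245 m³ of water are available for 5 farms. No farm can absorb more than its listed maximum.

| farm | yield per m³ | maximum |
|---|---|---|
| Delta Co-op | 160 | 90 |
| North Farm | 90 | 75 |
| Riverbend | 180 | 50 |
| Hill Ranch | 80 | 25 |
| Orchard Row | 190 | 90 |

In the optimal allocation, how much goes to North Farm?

15

Highest yield per m³ first: Orchard Row 190 > Riverbend 180 > Delta Co-op 160 > North Farm 90 > Hill Ranch 80.
Orchard Row: +90 to 90 (cap) — 155 left.
Riverbend takes 50 to reach its cap of 50 — 105 left.
Give Delta Co-op 90 to hit its cap of 90 — 15 left.
North Farm: +15 (room for 75) → 15. Pool exhausted.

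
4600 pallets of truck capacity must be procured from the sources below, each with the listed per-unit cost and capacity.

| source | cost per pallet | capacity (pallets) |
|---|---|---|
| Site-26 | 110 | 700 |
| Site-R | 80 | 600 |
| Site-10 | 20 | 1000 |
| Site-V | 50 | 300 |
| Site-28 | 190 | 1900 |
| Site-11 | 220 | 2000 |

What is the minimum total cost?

543000

Fill from the cheapest source first.
Site-10 (20): use full 1000 — 3600 pallets to go.
Site-V (50): use full 300 — 3300 pallets to go.
Site-R at 80: take all 600 pallets — 2700 still needed.
Site-26 (110): use full 700 — 2000 pallets to go.
Take 1900 from Site-28 at 190 — need 100 more.
Take 100 from Site-11 at 220 to finish.
Cost = 1000×20 + 300×50 + 600×80 + 700×110 + 1900×190 + 100×220 = 543000.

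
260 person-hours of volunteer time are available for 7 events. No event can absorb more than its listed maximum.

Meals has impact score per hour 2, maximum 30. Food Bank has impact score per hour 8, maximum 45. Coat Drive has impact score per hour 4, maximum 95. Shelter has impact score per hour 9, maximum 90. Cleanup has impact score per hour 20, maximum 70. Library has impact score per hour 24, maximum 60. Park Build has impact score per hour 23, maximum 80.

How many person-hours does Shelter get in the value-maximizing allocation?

50

Order the events by impact score per hour: Library 24 > Park Build 23 > Cleanup 20 > Shelter 9 > Food Bank 8 > Coat Drive 4 > Meals 2.
Library takes 60 to reach its cap of 60 — 200 left.
Park Build takes 80 to reach its cap of 80 — 120 left.
Give Cleanup 70 to hit its cap of 70 — 50 left.
Shelter has room for 90 but only 50 remain, so it gets 50.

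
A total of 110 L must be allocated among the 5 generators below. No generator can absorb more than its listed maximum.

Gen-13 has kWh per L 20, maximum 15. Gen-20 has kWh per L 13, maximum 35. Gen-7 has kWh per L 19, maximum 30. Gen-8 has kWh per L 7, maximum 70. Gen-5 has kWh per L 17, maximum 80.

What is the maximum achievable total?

1975

Order the generators by kWh per L: Gen-13 20 > Gen-7 19 > Gen-5 17 > Gen-20 13 > Gen-8 7.
Gen-13: +15 to 15 (cap) ; 95 left.
Gen-7 takes 30 to reach its cap of 30 ; 65 left.
Gen-5 has room for 80 but only 65 remain, so it gets 65.
Total = 20×15 + 19×30 + 17×65 = 1975.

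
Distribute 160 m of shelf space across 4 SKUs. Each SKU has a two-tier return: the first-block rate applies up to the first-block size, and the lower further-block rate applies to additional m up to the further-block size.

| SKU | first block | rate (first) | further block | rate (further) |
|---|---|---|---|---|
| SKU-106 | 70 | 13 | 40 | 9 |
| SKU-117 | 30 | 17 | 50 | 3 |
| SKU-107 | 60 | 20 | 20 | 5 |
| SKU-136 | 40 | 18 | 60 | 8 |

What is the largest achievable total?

Treat each block as its own option and order by rate: SKU-107/first 20 > SKU-136/first 18 > SKU-117/first 17 > SKU-106/first 13 > SKU-106/second 9 > SKU-136/second 8 > SKU-107/second 5 > SKU-117/second 3.
Fill SKU-107 first block (60 at 20) ; 100 left.
SKU-136 first at 18: fill all 40 ; 60 left.
SKU-117/first (17): +30 ; 30 left.
SKU-106/first: +30 of 70 at 13; pool empty.
Total = 20×60 + 18×40 + 17×30 + 13×30 = 2820.

2820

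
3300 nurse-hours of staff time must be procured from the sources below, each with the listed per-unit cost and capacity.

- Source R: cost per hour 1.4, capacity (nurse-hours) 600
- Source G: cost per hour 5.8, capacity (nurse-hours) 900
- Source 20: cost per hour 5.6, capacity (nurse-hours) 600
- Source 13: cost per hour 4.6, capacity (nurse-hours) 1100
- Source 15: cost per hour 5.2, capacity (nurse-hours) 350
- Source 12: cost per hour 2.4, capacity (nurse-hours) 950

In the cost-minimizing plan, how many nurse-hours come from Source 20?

300

Use sources in increasing cost order.
Source R at 1.4: take all 600 nurse-hours ; 2700 still needed.
Source 12 (2.4): use full 950 ; 1750 nurse-hours to go.
Take 1100 from Source 13 at 4.6 ; need 650 more.
Take 350 from Source 15 at 5.2 ; need 300 more.
Take 300 from Source 20 at 5.6 to finish.
Source G: unused.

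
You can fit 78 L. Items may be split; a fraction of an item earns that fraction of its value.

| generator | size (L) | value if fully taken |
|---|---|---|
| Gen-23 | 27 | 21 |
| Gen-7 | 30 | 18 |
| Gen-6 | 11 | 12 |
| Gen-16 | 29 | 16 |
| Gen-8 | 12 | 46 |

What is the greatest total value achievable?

Best value per unit of size first: Gen-8 46/12≈3.83, Gen-6 12/11≈1.09, Gen-23 21/27≈0.778, Gen-7 18/30≈0.6, Gen-16 16/29≈0.552.
Gen-8: take in full, 12 L for value 46 ; 66 left.
Gen-6: take in full, 11 L for value 12 ; 55 left.
All 27 L of Gen-23 fit (value 21) ; 28 remain.
Only 28 L remain; take 28/30 of Gen-7 for value 18×28/30 = 16.8.
Total value = 95.8.

95.8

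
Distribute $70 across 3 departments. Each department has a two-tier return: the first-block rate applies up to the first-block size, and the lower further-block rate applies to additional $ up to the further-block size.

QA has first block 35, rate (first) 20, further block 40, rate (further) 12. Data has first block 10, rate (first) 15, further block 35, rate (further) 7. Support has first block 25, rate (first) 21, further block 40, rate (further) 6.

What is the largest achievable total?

Order all 6 blocks by rate: Support/T1 21 > QA/T1 20 > Data/T1 15 > QA/T2 12 > Data/T2 7 > Support/T2 6.
Support T1 at 21: fill all 25 ; 45 left.
Fill QA T1 block (35 at 20) ; 10 left.
Data T1 at 15: fill all 10 ; 0 left.
Total = 21×25 + 20×35 + 15×10 = 1375.

1375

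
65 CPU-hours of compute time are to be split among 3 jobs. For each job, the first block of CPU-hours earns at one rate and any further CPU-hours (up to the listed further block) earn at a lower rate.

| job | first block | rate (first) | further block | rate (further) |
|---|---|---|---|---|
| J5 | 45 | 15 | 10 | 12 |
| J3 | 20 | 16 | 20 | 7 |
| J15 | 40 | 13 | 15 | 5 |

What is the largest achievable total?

Rank every tier by rate: J3/T1 16 > J5/T1 15 > J15/T1 13 > J5/T2 12 > J3/T2 7 > J15/T2 5.
Fill J3 T1 block (20 at 16) → 45 left.
Fill J5 T1 block (45 at 15) → 0 left.
Total = 16×20 + 15×45 = 995.

995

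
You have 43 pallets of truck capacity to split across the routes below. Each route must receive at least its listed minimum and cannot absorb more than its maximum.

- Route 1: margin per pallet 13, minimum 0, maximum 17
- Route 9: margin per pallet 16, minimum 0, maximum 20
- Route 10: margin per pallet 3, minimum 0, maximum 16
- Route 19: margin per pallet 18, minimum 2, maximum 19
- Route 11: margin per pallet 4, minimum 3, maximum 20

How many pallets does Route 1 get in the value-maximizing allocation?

1

Meeting every minimum uses 0+0+0+2+3 = 5 pallets, leaving 38.
Rank by margin per pallet: Route 19 18 > Route 9 16 > Route 1 13 > Route 11 4 > Route 10 3.
Give Route 19 17 more to hit its cap of 19 — 21 left.
Give Route 9 20 more to hit its cap of 20 — 1 left.
Route 1: +1 (room for 17) → 1. Pool exhausted.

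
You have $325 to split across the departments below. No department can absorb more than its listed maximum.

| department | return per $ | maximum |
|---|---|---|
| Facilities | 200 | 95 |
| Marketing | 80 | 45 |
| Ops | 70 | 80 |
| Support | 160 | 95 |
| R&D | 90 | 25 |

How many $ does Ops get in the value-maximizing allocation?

65

Rank by return per $: Facilities 200 > Support 160 > R&D 90 > Marketing 80 > Ops 70.
Facilities takes 95 to reach its cap of 95 ; 230 left.
Give Support 95 to hit its cap of 95 ; 135 left.
R&D takes 25 to reach its cap of 25 ; 110 left.
Marketing takes 45 to reach its cap of 45 ; 65 left.
Ops: +65 (room for 80) → 65. Pool exhausted.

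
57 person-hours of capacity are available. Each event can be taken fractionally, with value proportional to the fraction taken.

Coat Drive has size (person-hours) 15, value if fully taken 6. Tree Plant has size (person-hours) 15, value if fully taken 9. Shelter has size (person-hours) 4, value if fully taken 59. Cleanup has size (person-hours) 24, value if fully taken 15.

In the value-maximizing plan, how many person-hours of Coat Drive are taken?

14

Sort by value density: Shelter 59/4≈14.8, Cleanup 15/24≈0.625, Tree Plant 9/15≈0.6, Coat Drive 6/15≈0.4.
All 4 person-hours of Shelter fit (value 59) ; 53 remain.
Cleanup: take in full, 24 person-hours for value 15 ; 29 left.
All 15 person-hours of Tree Plant fit (value 9) ; 14 remain.
14 person-hours left: a 14/15 share of Coat Drive gives 6×14/15 = 5.6.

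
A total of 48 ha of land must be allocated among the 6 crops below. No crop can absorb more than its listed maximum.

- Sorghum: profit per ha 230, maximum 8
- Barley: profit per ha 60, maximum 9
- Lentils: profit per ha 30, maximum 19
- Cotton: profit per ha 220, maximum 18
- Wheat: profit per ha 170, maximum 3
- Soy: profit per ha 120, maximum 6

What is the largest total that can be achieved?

7690

Rank by profit per ha: Sorghum 230 > Cotton 220 > Wheat 170 > Soy 120 > Barley 60 > Lentils 30.
Give Sorghum 8 to hit its cap of 8 → 40 left.
Give Cotton 18 to hit its cap of 18 → 22 left.
Give Wheat 3 to hit its cap of 3 → 19 left.
Soy: +6 to 6 (cap) → 13 left.
Barley: +9 to 9 (cap) → 4 left.
Lentils has room for 19 but only 4 remain, so it gets 4.
Total = 230×8 + 60×9 + 30×4 + 220×18 + 170×3 + 120×6 = 7690.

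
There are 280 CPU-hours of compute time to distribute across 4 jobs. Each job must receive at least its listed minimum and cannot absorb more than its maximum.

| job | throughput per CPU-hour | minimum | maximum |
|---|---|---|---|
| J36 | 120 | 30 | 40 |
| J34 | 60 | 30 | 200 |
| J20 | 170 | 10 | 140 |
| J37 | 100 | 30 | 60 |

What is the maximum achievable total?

37000

Meeting every minimum uses 30+30+10+30 = 100 CPU-hours, leaving 180.
Rank by throughput per CPU-hour: J20 170 > J36 120 > J37 100 > J34 60.
Give J20 130 more to hit its cap of 140 ; 50 left.
J36: +10 to 40 (cap) ; 40 left.
J37: +30 to 60 (cap) ; 10 left.
J34 has room for 170 more but only 10 remain, so it gets 40.
Total = 120×40 + 60×40 + 170×140 + 100×60 = 37000.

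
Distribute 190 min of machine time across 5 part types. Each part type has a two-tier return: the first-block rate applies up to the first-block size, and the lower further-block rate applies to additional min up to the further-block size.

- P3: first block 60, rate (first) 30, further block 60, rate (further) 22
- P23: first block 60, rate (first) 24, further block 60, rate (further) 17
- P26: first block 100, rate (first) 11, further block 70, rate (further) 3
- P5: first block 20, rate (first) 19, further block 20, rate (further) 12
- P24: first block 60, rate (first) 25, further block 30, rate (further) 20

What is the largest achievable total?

Rank every tier by rate: P3/T1 30 > P24/T1 25 > P23/T1 24 > P3/T2 22 > P24/T2 20 > P5/T1 19 > P23/T2 17 > P5/T2 12 > P26/T1 11 > P26/T2 3.
Fill P3 T1 block (60 at 30) ; 130 left.
Fill P24 T1 block (60 at 25) ; 70 left.
P23/T1 (24): +60 ; 10 left.
P3/T2: +10 of 60 at 22; pool empty.
Total = 30×60 + 25×60 + 24×60 + 22×10 = 4960.

4960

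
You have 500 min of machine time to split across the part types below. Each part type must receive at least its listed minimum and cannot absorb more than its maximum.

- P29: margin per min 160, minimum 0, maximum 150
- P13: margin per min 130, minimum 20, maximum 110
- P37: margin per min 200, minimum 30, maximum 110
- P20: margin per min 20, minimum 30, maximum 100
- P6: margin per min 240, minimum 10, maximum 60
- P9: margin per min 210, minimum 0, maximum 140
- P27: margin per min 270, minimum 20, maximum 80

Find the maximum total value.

Meeting every minimum uses 0+20+30+30+10+0+20 = 110 min, leaving 390.
Order the part types by margin per min: P27 270 > P6 240 > P9 210 > P37 200 > P29 160 > P13 130 > P20 20.
P27: +60 to 80 (cap) → 330 left.
P6: +50 to 60 (cap) → 280 left.
Give P9 140 more to hit its cap of 140 → 140 left.
Give P37 80 more to hit its cap of 110 → 60 left.
P29: +60 (room for 150) → 60. Pool exhausted.
Total = 160×60 + 130×20 + 200×110 + 20×30 + 240×60 + 210×140 + 270×80 = 100200.

100200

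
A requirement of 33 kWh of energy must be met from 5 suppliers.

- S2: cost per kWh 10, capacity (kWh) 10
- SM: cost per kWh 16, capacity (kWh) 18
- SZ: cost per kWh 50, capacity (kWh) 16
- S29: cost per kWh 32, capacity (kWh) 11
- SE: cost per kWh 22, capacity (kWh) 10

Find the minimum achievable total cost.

498

Cheapest first:
S2 at 10: take all 10 kWh — 23 still needed.
SM (16): use full 18 — 5 kWh to go.
Take 5 from SE at 22 to finish.
S29, SZ: unused.
Cost = 10×10 + 18×16 + 5×22 = 498.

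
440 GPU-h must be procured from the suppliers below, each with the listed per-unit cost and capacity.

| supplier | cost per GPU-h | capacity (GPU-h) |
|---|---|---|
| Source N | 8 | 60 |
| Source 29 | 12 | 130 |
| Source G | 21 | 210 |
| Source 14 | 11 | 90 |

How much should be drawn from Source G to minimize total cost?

Fill from the cheapest supplier first.
Take 60 from Source N at 8 — need 380 more.
Take 90 from Source 14 at 11 — need 290 more.
Source 29 at 12: take all 130 GPU-h — 160 still needed.
Source G at 21: take 160 of its 210 — requirement met.

160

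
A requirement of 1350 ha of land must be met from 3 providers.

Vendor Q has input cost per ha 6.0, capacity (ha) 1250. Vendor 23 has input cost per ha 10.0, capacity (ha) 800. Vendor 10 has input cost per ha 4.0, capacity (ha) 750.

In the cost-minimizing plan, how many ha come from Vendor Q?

600

Cheapest first:
Vendor 10 (4.0): use full 750 → 600 ha to go.
Vendor Q (6.0): take the remaining 600 → done.
Vendor 23: unused.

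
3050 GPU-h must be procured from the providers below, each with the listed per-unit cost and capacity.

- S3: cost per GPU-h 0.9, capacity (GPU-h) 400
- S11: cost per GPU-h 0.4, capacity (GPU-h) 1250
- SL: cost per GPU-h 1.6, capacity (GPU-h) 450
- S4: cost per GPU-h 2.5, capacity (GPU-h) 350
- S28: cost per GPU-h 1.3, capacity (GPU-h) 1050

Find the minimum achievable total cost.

Use providers in increasing cost order.
S11 (0.4): use full 1250 — 1800 GPU-h to go.
Take 400 from S3 at 0.9 — need 1400 more.
S28 at 1.3: take all 1050 GPU-h — 350 still needed.
SL at 1.6: take 350 of its 450 — requirement met.
S4: unused.
Cost = 1250×0.4 + 400×0.9 + 1050×1.3 + 350×1.6 = 2785.

2785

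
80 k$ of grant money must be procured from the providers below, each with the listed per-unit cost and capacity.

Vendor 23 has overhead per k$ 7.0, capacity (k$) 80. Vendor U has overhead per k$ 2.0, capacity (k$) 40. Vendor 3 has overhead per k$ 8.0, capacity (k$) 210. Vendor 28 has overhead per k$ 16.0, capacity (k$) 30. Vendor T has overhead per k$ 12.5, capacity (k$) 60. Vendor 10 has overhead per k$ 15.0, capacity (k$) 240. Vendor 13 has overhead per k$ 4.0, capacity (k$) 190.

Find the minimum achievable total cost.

Fill from the cheapest provider first.
Take 40 from Vendor U at 2.0 ; need 40 more.
Vendor 13 at 4.0: take 40 of its 190 ; requirement met.
Vendor 23, Vendor 3, Vendor T, Vendor 10, Vendor 28: unused.
Cost = 40×2.0 + 40×4.0 = 240.

240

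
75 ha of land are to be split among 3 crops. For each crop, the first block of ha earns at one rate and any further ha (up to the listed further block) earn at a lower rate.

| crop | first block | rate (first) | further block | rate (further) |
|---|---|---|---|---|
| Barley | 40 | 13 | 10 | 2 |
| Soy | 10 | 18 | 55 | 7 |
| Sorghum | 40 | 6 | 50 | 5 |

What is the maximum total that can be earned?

875

Treat each block as its own option and order by rate: Soy/first 18 > Barley/first 13 > Soy/second 7 > Sorghum/first 6 > Sorghum/second 5 > Barley/second 2.
Fill Soy first block (10 at 18) ; 65 left.
Barley/first (13): +40 ; 25 left.
Soy/second: +25 of 55 at 7; pool empty.
Total = 18×10 + 13×40 + 7×25 = 875.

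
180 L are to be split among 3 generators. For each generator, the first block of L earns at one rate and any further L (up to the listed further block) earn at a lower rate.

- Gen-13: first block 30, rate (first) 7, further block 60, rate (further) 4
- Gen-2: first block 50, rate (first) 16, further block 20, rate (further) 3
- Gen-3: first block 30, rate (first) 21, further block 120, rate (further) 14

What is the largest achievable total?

2830

Treat each block as its own option and order by rate: Gen-3/first 21 > Gen-2/first 16 > Gen-3/second 14 > Gen-13/first 7 > Gen-13/second 4 > Gen-2/second 3.
Fill Gen-3 first block (30 at 21) ; 150 left.
Fill Gen-2 first block (50 at 16) ; 100 left.
Gen-3 second at 14: only 100 left, fill 100.
Total = 21×30 + 16×50 + 14×100 = 2830.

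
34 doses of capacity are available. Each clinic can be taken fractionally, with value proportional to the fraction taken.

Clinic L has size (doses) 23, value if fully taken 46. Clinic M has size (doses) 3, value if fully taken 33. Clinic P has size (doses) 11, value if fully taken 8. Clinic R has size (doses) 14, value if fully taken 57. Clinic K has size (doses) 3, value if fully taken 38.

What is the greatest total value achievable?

156

Best value per unit of size first: Clinic K 38/3≈12.7, Clinic M 33/3≈11, Clinic R 57/14≈4.07, Clinic L 46/23≈2, Clinic P 8/11≈0.727.
All 3 doses of Clinic K fit (value 38) ; 31 remain.
Clinic M: take in full, 3 doses for value 33 ; 28 left.
Take all of Clinic R (14 doses, value 57) ; 14 doses left.
Only 14 doses remain; take 14/23 of Clinic L for value 46×14/23 = 28.
Total value = 156.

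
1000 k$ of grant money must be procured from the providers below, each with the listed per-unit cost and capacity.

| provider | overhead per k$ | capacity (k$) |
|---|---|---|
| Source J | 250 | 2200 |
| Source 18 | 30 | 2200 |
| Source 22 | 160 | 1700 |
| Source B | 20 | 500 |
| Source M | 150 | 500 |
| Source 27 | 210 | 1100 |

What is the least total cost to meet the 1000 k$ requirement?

25000

Use providers in increasing cost order.
Take 500 from Source B at 20 → need 500 more.
Source 18 at 30: take 500 of its 2200 → requirement met.
Source M, Source 22, Source 27, Source J: unused.
Cost = 500×20 + 500×30 = 25000.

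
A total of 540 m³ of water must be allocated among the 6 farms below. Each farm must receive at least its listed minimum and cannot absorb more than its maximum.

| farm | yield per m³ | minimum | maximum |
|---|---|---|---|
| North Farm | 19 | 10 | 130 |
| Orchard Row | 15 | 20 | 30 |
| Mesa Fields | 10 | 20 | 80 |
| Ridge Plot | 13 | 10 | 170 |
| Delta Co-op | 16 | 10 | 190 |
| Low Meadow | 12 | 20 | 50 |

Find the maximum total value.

Meeting every minimum uses 10+20+20+10+10+20 = 90 m³, leaving 450.
Highest yield per m³ first: North Farm 19 > Delta Co-op 16 > Orchard Row 15 > Ridge Plot 13 > Low Meadow 12 > Mesa Fields 10.
Give North Farm 120 more to hit its cap of 130 → 330 left.
Give Delta Co-op 180 more to hit its cap of 190 → 150 left.
Orchard Row takes 10 more to reach its cap of 30 → 140 left.
Ridge Plot: +140 (room for 160) → 150. Pool exhausted.
Total = 19×130 + 15×30 + 10×20 + 13×150 + 16×190 + 12×20 = 8350.

8350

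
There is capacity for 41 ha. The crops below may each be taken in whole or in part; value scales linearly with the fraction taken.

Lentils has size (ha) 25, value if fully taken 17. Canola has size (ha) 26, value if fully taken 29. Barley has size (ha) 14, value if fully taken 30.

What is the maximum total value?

59.68

Best value per unit of size first: Barley 30/14≈2.14, Canola 29/26≈1.12, Lentils 17/25≈0.68.
Take all of Barley (14 ha, value 30) → 27 ha left.
Take all of Canola (26 ha, value 29) → 1 ha left.
Fill the last 1 ha with part of Lentils: 1/25 of it earns 0.68.
Total value = 59.68.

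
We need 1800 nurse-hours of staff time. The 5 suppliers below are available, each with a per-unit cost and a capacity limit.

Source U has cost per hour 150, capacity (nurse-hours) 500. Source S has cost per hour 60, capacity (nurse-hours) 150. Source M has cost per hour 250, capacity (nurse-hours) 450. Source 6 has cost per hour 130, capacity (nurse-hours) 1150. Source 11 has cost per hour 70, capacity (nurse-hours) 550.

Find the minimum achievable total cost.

190500

Fill from the cheapest supplier first.
Source S at 60: take all 150 nurse-hours → 1650 still needed.
Source 11 at 70: take all 550 nurse-hours → 1100 still needed.
Source 6 at 130: take 1100 of its 1150 → requirement met.
Source U, Source M: unused.
Cost = 150×60 + 550×70 + 1100×130 = 190500.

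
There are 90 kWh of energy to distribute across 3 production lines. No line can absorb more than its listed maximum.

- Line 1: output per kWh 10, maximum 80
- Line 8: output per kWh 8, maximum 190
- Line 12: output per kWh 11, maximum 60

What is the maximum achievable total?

Order the production lines by output per kWh: Line 12 11 > Line 1 10 > Line 8 8.
Line 12 takes 60 to reach its cap of 60 ; 30 left.
Line 1 has room for 80 but only 30 remain, so it gets 30.
Total = 10×30 + 11×60 = 960.

960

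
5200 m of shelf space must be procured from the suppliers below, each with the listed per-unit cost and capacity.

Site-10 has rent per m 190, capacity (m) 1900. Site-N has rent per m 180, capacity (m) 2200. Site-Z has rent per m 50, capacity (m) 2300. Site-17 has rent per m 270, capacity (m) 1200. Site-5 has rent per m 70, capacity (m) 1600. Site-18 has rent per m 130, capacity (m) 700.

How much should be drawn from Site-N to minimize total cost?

Use suppliers in increasing cost order.
Site-Z (50): use full 2300 — 2900 m to go.
Site-5 at 70: take all 1600 m — 1300 still needed.
Take 700 from Site-18 at 130 — need 600 more.
Take 600 from Site-N at 180 to finish.
Site-10, Site-17: unused.

600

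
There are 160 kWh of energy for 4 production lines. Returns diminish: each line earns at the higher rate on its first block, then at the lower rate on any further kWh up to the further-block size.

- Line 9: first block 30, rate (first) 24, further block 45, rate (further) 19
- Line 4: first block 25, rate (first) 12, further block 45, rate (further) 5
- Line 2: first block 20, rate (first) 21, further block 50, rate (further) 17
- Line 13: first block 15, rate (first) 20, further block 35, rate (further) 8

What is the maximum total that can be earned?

Rank every tier by rate: Line 9/first 24 > Line 2/first 21 > Line 13/first 20 > Line 9/second 19 > Line 2/second 17 > Line 4/first 12 > Line 13/second 8 > Line 4/second 5.
Fill Line 9 first block (30 at 24) — 130 left.
Line 2/first (21): +20 — 110 left.
Line 13/first (20): +15 — 95 left.
Line 9 second at 19: fill all 45 — 50 left.
Line 2 second at 17: fill all 50 — 0 left.
Total = 24×30 + 21×20 + 20×15 + 19×45 + 17×50 = 3145.

3145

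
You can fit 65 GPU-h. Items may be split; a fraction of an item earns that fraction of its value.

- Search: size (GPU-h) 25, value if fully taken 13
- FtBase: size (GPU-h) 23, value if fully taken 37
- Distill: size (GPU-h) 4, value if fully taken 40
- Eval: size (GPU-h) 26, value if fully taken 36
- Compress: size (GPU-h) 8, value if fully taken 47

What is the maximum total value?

162.08

Rank by value-to-size ratio: Distill 40/4≈10, Compress 47/8≈5.88, FtBase 37/23≈1.61, Eval 36/26≈1.38, Search 13/25≈0.52.
All 4 GPU-h of Distill fit (value 40) → 61 remain.
Take all of Compress (8 GPU-h, value 47) → 53 GPU-h left.
All 23 GPU-h of FtBase fit (value 37) → 30 remain.
Take all of Eval (26 GPU-h, value 36) → 4 GPU-h left.
Only 4 GPU-h remain; take 4/25 of Search for value 13×4/25 = 2.08.
Total value = 162.08.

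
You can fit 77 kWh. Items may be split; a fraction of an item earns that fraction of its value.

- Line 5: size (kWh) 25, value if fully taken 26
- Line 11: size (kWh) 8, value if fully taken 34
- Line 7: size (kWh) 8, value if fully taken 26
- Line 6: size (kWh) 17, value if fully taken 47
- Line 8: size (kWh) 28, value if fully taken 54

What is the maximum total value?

177.64

Rank by value-to-size ratio: Line 11 34/8≈4.25, Line 7 26/8≈3.25, Line 6 47/17≈2.76, Line 8 54/28≈1.93, Line 5 26/25≈1.04.
All 8 kWh of Line 11 fit (value 34) → 69 remain.
All 8 kWh of Line 7 fit (value 26) → 61 remain.
Line 6: take in full, 17 kWh for value 47 → 44 left.
All 28 kWh of Line 8 fit (value 54) → 16 remain.
Only 16 kWh remain; take 16/25 of Line 5 for value 26×16/25 = 16.64.
Total value = 177.64.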